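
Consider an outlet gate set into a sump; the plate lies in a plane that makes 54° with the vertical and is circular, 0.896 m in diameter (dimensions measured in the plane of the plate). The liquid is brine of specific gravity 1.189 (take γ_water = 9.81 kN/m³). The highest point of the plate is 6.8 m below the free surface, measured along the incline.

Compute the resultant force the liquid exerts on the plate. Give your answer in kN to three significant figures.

F ≈ 31.3 kN

γ = 1.189 × 9.81 = 11.66409 kN/m³.
The plate makes 54° with the vertical, i.e. θ = 90° − 54° = 36° to the horizontal. Measuring y along the incline from the free-surface line, vertical depth h = y·sinθ with sinθ = 0.587785.
The centroid is at the centre, 0.448 m below the top of the plate, so y_c = 6.8 + 0.448 = 7.248 m and h_c = 7.248 × 0.587785 = 4.26027 m.
A = π(0.448)² = 0.63053 m².
Resultant F = γ·h_c·A = 11.66409 × 4.26027 × 0.63053 = 31.3324 kN.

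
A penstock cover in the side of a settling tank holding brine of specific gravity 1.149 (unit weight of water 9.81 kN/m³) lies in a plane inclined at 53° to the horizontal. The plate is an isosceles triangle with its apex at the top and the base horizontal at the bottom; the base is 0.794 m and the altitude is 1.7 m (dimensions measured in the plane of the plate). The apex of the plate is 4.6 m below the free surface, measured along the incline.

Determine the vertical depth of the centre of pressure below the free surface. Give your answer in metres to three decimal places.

γ = 1.149 × 9.81 = 11.27169 kN/m³.
Let θ = 53° be the plate's angle to the horizontal; measure y along the incline from where the plane meets the free surface. Vertical depth h = y·sinθ with sinθ = 0.798636.
With the apex up, the centroid sits 2h/3 = 2 × 1.7/3 = 1.13333 m below the apex, so y_c = 4.6 + 1.13333 = 5.73333 m and h_c = 5.73333 × 0.798636 = 4.57884 m.
A = ½ × 0.794 × 1.7 = 0.6749 m².
Resultant F = γ·h_c·A = 11.27169 × 4.57884 × 0.6749 = 34.8324 kN.
I_c = b·h³/36 = 0.794 × 1.7³/36 = 0.108359 m⁴.
Centre of pressure: y_p = y_c + I_c/(y_c·A) = 5.73333 + 0.108359/(5.73333 × 0.6749) = 5.73333 + 0.0280039 = 5.76133 m along the plane.
Vertically, h_p = y_p·sinθ = 5.76133 × 0.798636 = 4.60121 m.

h_p = 4.601 m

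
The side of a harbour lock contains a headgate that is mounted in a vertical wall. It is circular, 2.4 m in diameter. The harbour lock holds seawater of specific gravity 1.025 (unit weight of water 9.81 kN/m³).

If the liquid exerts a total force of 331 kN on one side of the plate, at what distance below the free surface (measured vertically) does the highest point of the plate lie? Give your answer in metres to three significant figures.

d_top ≈ 6.08 m

γ = 1.025 × 9.81 = 10.05525 kN/m³.
A = π(1.2)² = 4.52389 m².
From F = γ·h_c·A, the centroid depth is h_c = 331/(10.05525 × 4.52389) = 7.27651 m.
The centroid is at the centre, 1.2 m below the top of the plate, so the highest point sits at h_top = 7.27651 − 1.2 = 6.07651 m below the surface.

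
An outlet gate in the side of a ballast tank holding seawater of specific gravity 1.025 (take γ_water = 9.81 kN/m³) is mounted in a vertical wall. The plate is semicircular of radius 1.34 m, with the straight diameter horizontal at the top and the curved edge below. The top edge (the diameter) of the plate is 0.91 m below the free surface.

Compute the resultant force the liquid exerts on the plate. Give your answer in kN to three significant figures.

γ = 1.025 × 9.81 = 10.05525 kN/m³.
The centroid of a semicircle lies 4r/(3π) = 0.568714 m from the diameter, here below the top edge, so the centroid depth is h_c = 0.91 + 0.568714 = 1.47871 m.
A = πr²/2 = π × 1.34²/2 = 2.82052 m².
Resultant F = γ·h_c·A = 10.05525 × 1.47871 × 2.82052 = 41.9377 kN.

F ≈ 41.9 kN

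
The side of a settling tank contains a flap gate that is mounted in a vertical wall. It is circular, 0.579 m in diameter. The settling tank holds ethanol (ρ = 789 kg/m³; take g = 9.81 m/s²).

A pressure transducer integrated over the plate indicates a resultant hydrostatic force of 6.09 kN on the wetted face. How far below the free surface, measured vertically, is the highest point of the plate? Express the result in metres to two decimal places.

d_top ≈ 2.70 m

γ = ρg = 789 × 9.81 / 1000 = 7.74009 kN/m³.
A = π(0.2895)² = 0.263298 m².
From F = γ·h_c·A, the centroid depth is h_c = 6.09/(7.74009 × 0.263298) = 2.9883 m.
The centroid is at the centre, 0.2895 m below the top of the plate, so the highest point sits at h_top = 2.9883 − 0.2895 = 2.6988 m below the surface.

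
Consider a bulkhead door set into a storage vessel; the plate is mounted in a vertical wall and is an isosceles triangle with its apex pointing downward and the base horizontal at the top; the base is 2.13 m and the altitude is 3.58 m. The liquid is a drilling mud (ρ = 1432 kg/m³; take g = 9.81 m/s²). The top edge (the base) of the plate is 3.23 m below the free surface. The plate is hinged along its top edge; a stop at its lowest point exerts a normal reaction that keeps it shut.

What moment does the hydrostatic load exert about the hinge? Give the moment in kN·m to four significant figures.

γ = ρg = 1432 × 9.81 / 1000 = 14.04792 kN/m³.
With the apex down, the centroid sits h/3 = 3.58/3 = 1.19333 m below the base (the top edge), so the centroid depth is h_c = 3.23 + 1.19333 = 4.42333 m.
A = ½ × 2.13 × 3.58 = 3.8127 m².
Resultant F = γ·h_c·A = 14.04792 × 4.42333 × 3.8127 = 236.916 kN.
I_c = b·h³/36 = 2.13 × 3.58³/36 = 2.71473 m⁴.
Centre of pressure: y_p = y_c + I_c/(y_c·A) = 4.42333 + 2.71473/(4.42333 × 3.8127) = 4.42333 + 0.16097 = 4.5843 m along the plane.
The resultant acts 1.19333 + 0.16097 = 1.3543 m (along the plate) below the hinge at the top edge, so the moment about the hinge is M = F × 1.3543 = 236.916 × 1.3543 = 320.855 kN·m.

M ≈ 320.9 kN·m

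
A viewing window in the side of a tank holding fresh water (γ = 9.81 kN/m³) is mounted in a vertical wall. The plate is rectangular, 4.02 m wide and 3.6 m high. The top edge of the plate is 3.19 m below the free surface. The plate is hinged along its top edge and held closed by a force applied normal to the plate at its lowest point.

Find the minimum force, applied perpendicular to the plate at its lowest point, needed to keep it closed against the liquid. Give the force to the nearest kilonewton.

P ≈ 397 kN

γ = 9.81 kN/m³.
The centroid lies 3.6/2 = 1.8 m below the top edge, so the centroid depth is h_c = 3.19 + 1.8 = 4.99 m.
A = 4.02 × 3.6 = 14.472 m².
Resultant F = γ·h_c·A = 9.81 × 4.99 × 14.472 = 708.432 kN.
I_c = b·h³/12 = 4.02 × 3.6³/12 = 15.6298 m⁴.
Centre of pressure: y_p = y_c + I_c/(y_c·A) = 4.99 + 15.6298/(4.99 × 14.472) = 4.99 + 0.216433 = 5.20643 m along the plane.
The resultant acts 1.8 + 0.216433 = 2.01643 m (along the plate) below the hinge at the top edge, so the moment about the hinge is M = F × 2.01643 = 708.432 × 2.01643 = 1428.5 kN·m.
A normal force at the bottom, 3.6 m from the hinge, must supply this moment: P = 1428.5/3.6 = 396.806 kN.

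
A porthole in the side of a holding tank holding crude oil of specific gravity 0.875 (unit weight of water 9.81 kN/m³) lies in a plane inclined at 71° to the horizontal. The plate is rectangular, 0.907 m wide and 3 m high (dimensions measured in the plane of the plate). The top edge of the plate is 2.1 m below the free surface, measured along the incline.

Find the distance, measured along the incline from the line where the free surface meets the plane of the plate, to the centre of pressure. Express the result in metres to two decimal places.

y_p = 3.81 m

γ = 0.875 × 9.81 = 8.58375 kN/m³.
Let θ = 71° be the plate's angle to the horizontal; measure y along the incline from where the plane meets the free surface. Vertical depth h = y·sinθ with sinθ = 0.945519.
The centroid lies 3/2 = 1.5 m below the top edge, so y_c = 2.1 + 1.5 = 3.6 m and h_c = 3.6 × 0.945519 = 3.40387 m.
A = 0.907 × 3 = 2.721 m².
Resultant F = γ·h_c·A = 8.58375 × 3.40387 × 2.721 = 79.5021 kN.
I_c = b·h³/12 = 0.907 × 3³/12 = 2.04075 m⁴.
Centre of pressure: y_p = y_c + I_c/(y_c·A) = 3.6 + 2.04075/(3.6 × 2.721) = 3.6 + 0.208333 = 3.80833 m along the plane.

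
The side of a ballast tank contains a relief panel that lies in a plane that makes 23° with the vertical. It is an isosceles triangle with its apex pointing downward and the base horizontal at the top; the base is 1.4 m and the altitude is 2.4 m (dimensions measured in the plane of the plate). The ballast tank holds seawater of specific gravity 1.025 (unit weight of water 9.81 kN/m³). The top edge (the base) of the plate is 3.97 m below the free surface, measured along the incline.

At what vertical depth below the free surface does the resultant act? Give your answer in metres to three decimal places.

γ = 1.025 × 9.81 = 10.05525 kN/m³.
The plate makes 23° with the vertical, i.e. θ = 90° − 23° = 67° to the horizontal. Measuring y along the incline from the free-surface line, vertical depth h = y·sinθ with sinθ = 0.920505.
With the apex down, the centroid sits h/3 = 2.4/3 = 0.8 m below the base (the top edge), so y_c = 3.97 + 0.8 = 4.77 m and h_c = 4.77 × 0.920505 = 4.39081 m.
A = ½ × 1.4 × 2.4 = 1.68 m².
Resultant F = γ·h_c·A = 10.05525 × 4.39081 × 1.68 = 74.1732 kN.
I_c = b·h³/36 = 1.4 × 2.4³/36 = 0.5376 m⁴.
Centre of pressure: y_p = y_c + I_c/(y_c·A) = 4.77 + 0.5376/(4.77 × 1.68) = 4.77 + 0.067086 = 4.83709 m along the plane.
Vertically, h_p = y_p·sinθ = 4.83709 × 0.920505 = 4.45257 m.

h_p = 4.453 m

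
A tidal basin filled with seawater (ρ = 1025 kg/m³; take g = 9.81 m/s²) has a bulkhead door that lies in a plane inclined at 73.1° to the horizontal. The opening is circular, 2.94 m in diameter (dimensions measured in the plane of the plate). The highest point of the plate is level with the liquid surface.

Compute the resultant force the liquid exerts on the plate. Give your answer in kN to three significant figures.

γ = ρg = 1025 × 9.81 / 1000 = 10.05525 kN/m³.
Let θ = 73.1° be the plate's angle to the horizontal; measure y along the incline from where the plane meets the free surface. Vertical depth h = y·sinθ with sinθ = 0.956814.
The centroid is at the centre, 1.47 m below the top of the plate, so y_c = 1.47 m and h_c = 1.47 × 0.956814 = 1.40652 m.
A = π(1.47)² = 6.78867 m².
Resultant F = γ·h_c·A = 10.05525 × 1.40652 × 6.78867 = 96.0116 kN.

F ≈ 96.0 kN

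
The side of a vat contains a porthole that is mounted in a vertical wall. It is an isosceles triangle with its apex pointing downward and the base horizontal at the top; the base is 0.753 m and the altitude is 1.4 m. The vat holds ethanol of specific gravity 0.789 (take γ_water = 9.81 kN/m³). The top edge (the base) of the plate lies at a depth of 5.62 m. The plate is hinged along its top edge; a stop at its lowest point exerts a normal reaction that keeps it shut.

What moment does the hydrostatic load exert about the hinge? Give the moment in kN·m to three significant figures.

γ = 0.789 × 9.81 = 7.74009 kN/m³.
With the apex down, the centroid sits h/3 = 1.4/3 = 0.466667 m below the base (the top edge), so the centroid depth is h_c = 5.62 + 0.466667 = 6.08667 m.
A = ½ × 0.753 × 1.4 = 0.5271 m².
Resultant F = γ·h_c·A = 7.74009 × 6.08667 × 0.5271 = 24.8324 kN.
I_c = b·h³/36 = 0.753 × 1.4³/36 = 0.0573953 m⁴.
Centre of pressure: y_p = y_c + I_c/(y_c·A) = 6.08667 + 0.0573953/(6.08667 × 0.5271) = 6.08667 + 0.0178897 = 6.10456 m along the plane.
The resultant acts 0.466667 + 0.0178897 = 0.484557 m (along the plate) below the hinge at the top edge, so the moment about the hinge is M = F × 0.484557 = 24.8324 × 0.484557 = 12.0327 kN·m.

M ≈ 12.0 kN·m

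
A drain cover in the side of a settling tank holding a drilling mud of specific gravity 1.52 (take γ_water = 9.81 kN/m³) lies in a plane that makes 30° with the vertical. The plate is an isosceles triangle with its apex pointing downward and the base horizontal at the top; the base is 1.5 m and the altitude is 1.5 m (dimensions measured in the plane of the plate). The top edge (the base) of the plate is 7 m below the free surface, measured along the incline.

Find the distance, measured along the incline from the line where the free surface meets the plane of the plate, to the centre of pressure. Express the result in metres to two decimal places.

y_p = 7.52 m

γ = 1.52 × 9.81 = 14.9112 kN/m³.
The plate makes 30° with the vertical, i.e. θ = 90° − 30° = 60° to the horizontal. Measuring y along the incline from the free-surface line, vertical depth h = y·sinθ with sinθ = 0.866025.
With the apex down, the centroid sits h/3 = 1.5/3 = 0.5 m below the base (the top edge), so y_c = 7 + 0.5 = 7.5 m and h_c = 7.5 × 0.866025 = 6.49519 m.
A = ½ × 1.5 × 1.5 = 1.125 m².
Resultant F = γ·h_c·A = 14.9112 × 6.49519 × 1.125 = 108.957 kN.
I_c = b·h³/36 = 1.5 × 1.5³/36 = 0.140625 m⁴.
Centre of pressure: y_p = y_c + I_c/(y_c·A) = 7.5 + 0.140625/(7.5 × 1.125) = 7.5 + 0.0166667 = 7.51667 m along the plane.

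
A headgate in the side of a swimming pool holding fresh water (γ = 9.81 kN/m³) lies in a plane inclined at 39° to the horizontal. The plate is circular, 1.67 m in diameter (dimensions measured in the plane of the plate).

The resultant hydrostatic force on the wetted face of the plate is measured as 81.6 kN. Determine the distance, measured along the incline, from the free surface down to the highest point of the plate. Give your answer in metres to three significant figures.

γ = 9.81 kN/m³.
A = π(0.835)² = 2.1904 m².
From F = γ·h_c·A, the centroid depth is h_c = 81.6/(9.81 × 2.1904) = 3.7975 m.
Let θ = 39° be the plate's angle to the horizontal; measure y along the incline from where the plane meets the free surface. Vertical depth h = y·sinθ with sinθ = 0.629320.
Along the incline, y_c = h_c/sinθ = 3.7975/0.629320 = 6.03429 m.
The centroid is at the centre, 0.835 m below the top of the plate, so the highest point sits at y_top = 6.03429 − 0.835 = 5.19929 m along the incline.

y_top ≈ 5.20 m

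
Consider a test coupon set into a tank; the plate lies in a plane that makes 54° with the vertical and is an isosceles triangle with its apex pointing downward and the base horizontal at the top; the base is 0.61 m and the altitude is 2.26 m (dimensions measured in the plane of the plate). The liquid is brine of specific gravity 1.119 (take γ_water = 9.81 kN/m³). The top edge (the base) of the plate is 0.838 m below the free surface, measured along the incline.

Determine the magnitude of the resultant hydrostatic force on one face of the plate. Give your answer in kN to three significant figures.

γ = 1.119 × 9.81 = 10.97739 kN/m³.
The plate makes 54° with the vertical, i.e. θ = 90° − 54° = 36° to the horizontal. Measuring y along the incline from the free-surface line, vertical depth h = y·sinθ with sinθ = 0.587785.
With the apex down, the centroid sits h/3 = 2.26/3 = 0.753333 m below the base (the top edge), so y_c = 0.838 + 0.753333 = 1.59133 m and h_c = 1.59133 × 0.587785 = 0.93536 m.
A = ½ × 0.61 × 2.26 = 0.6893 m².
Resultant F = γ·h_c·A = 10.97739 × 0.93536 × 0.6893 = 7.0776 kN.

F ≈ 7.08 kN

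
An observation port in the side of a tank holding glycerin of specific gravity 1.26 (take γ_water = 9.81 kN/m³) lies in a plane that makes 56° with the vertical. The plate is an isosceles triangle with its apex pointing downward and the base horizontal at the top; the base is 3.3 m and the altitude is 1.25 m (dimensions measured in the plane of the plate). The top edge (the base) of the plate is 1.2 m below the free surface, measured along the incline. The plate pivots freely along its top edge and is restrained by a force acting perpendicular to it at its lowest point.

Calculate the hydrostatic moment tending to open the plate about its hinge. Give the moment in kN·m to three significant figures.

M ≈ 10.8 kN·m

γ = 1.26 × 9.81 = 12.3606 kN/m³.
The plate makes 56° with the vertical, i.e. θ = 90° − 56° = 34° to the horizontal. Measuring y along the incline from the free-surface line, vertical depth h = y·sinθ with sinθ = 0.559193.
With the apex down, the centroid sits h/3 = 1.25/3 = 0.416667 m below the base (the top edge), so y_c = 1.2 + 0.416667 = 1.61667 m and h_c = 1.61667 × 0.559193 = 0.904031 m.
A = ½ × 3.3 × 1.25 = 2.0625 m².
Resultant F = γ·h_c·A = 12.3606 × 0.904031 × 2.0625 = 23.0471 kN.
I_c = b·h³/36 = 3.3 × 1.25³/36 = 0.179036 m⁴.
Centre of pressure: y_p = y_c + I_c/(y_c·A) = 1.61667 + 0.179036/(1.61667 × 2.0625) = 1.61667 + 0.0536939 = 1.67036 m along the plane.
The resultant acts 0.416667 + 0.0536939 = 0.470361 m (along the plate) below the hinge at the top edge, so the moment about the hinge is M = F × 0.470361 = 23.0471 × 0.470361 = 10.8405 kN·m.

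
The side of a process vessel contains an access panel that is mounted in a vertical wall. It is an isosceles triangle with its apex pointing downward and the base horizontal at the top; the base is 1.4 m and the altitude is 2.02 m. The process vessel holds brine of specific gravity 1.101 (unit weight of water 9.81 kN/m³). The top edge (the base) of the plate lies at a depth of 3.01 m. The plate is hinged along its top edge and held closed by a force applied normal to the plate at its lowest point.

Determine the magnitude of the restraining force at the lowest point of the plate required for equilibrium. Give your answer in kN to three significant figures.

P ≈ 20.5 kN

γ = 1.101 × 9.81 = 10.80081 kN/m³.
With the apex down, the centroid sits h/3 = 2.02/3 = 0.673333 m below the base (the top edge), so the centroid depth is h_c = 3.01 + 0.673333 = 3.68333 m.
A = ½ × 1.4 × 2.02 = 1.414 m².
Resultant F = γ·h_c·A = 10.80081 × 3.68333 × 1.414 = 56.2531 kN.
I_c = b·h³/36 = 1.4 × 2.02³/36 = 0.320538 m⁴.
Centre of pressure: y_p = y_c + I_c/(y_c·A) = 3.68333 + 0.320538/(3.68333 × 1.414) = 3.68333 + 0.0615445 = 3.74487 m along the plane.
The resultant acts 0.673333 + 0.0615445 = 0.734877 m (along the plate) below the hinge at the top edge, so the moment about the hinge is M = F × 0.734877 = 56.2531 × 0.734877 = 41.3391 kN·m.
A normal force at the bottom, 2.02 m from the hinge, must supply this moment: P = 41.3391/2.02 = 20.4649 kN.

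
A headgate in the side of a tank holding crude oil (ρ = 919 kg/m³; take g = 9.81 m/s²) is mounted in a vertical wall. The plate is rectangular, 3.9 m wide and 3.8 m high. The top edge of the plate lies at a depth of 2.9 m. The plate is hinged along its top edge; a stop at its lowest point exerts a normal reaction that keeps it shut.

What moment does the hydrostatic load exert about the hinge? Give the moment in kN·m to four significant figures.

γ = ρg = 919 × 9.81 / 1000 = 9.01539 kN/m³.
The centroid lies 3.8/2 = 1.9 m below the top edge, so the centroid depth is h_c = 2.9 + 1.9 = 4.8 m.
A = 3.9 × 3.8 = 14.82 m².
Resultant F = γ·h_c·A = 9.01539 × 4.8 × 14.82 = 641.319 kN.
I_c = b·h³/12 = 3.9 × 3.8³/12 = 17.8334 m⁴.
Centre of pressure: y_p = y_c + I_c/(y_c·A) = 4.8 + 17.8334/(4.8 × 14.82) = 4.8 + 0.250694 = 5.05069 m along the plane.
The resultant acts 1.9 + 0.250694 = 2.15069 m (along the plate) below the hinge at the top edge, so the moment about the hinge is M = F × 2.15069 = 641.319 × 2.15069 = 1379.28 kN·m.

M ≈ 1379 kN·m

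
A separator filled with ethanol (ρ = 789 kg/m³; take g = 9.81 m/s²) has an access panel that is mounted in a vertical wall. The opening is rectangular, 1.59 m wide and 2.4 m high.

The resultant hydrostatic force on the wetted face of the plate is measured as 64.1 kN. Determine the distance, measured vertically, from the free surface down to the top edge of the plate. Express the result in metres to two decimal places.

γ = ρg = 789 × 9.81 / 1000 = 7.74009 kN/m³.
A = 1.59 × 2.4 = 3.816 m².
From F = γ·h_c·A, the centroid depth is h_c = 64.1/(7.74009 × 3.816) = 2.17022 m.
The centroid lies 2.4/2 = 1.2 m below the top edge, so the top edge sits at h_top = 2.17022 − 1.2 = 0.97022 m below the surface.

d_top ≈ 0.97 m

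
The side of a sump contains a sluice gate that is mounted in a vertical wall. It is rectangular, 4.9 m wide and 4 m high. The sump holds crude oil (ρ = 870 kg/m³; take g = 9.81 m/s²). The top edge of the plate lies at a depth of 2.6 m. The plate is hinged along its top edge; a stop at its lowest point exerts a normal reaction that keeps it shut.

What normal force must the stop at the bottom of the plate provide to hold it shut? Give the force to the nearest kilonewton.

γ = ρg = 870 × 9.81 / 1000 = 8.5347 kN/m³.
The centroid lies 4/2 = 2 m below the top edge, so the centroid depth is h_c = 2.6 + 2 = 4.6 m.
A = 4.9 × 4 = 19.6 m².
Resultant F = γ·h_c·A = 8.5347 × 4.6 × 19.6 = 769.489 kN.
I_c = b·h³/12 = 4.9 × 4³/12 = 26.1333 m⁴.
Centre of pressure: y_p = y_c + I_c/(y_c·A) = 4.6 + 26.1333/(4.6 × 19.6) = 4.6 + 0.289855 = 4.88985 m along the plane.
The resultant acts 2 + 0.289855 = 2.28986 m (along the plate) below the hinge at the top edge, so the moment about the hinge is M = F × 2.28986 = 769.489 × 2.28986 = 1762.02 kN·m.
A normal force at the bottom, 4 m from the hinge, must supply this moment: P = 1762.02/4 = 440.505 kN.

P ≈ 441 kN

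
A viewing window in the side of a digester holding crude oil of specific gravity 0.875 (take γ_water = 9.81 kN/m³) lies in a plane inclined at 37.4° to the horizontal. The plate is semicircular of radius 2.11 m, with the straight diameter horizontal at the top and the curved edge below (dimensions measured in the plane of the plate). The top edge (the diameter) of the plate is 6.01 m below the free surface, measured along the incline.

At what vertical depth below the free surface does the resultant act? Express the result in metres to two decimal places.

h_p = 4.22 m

γ = 0.875 × 9.81 = 8.58375 kN/m³.
Let θ = 37.4° be the plate's angle to the horizontal; measure y along the incline from where the plane meets the free surface. Vertical depth h = y·sinθ with sinθ = 0.607376.
The centroid of a semicircle lies 4r/(3π) = 0.895512 m from the diameter, here below the top edge, so y_c = 6.01 + 0.895512 = 6.90551 m and h_c = 6.90551 × 0.607376 = 4.19424 m.
A = πr²/2 = π × 2.11²/2 = 6.99334 m².
Resultant F = γ·h_c·A = 8.58375 × 4.19424 × 6.99334 = 251.776 kN.
I_c = (π/8 − 8/(9π))·r⁴ = 0.109757 × 2.11⁴ = 2.17551 m⁴.
Centre of pressure: y_p = y_c + I_c/(y_c·A) = 6.90551 + 2.17551/(6.90551 × 6.99334) = 6.90551 + 0.0450485 = 6.95056 m along the plane.
Vertically, h_p = y_p·sinθ = 6.95056 × 0.607376 = 4.2216 m.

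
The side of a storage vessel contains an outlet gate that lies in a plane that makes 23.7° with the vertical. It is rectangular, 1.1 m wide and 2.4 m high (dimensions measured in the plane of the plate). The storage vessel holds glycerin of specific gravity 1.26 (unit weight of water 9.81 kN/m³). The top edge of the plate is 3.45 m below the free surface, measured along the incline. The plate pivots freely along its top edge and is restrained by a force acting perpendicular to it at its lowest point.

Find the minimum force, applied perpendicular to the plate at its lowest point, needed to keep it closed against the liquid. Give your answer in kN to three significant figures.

γ = 1.26 × 9.81 = 12.3606 kN/m³.
The plate makes 23.7° with the vertical, i.e. θ = 90° − 23.7° = 66.3° to the horizontal. Measuring y along the incline from the free-surface line, vertical depth h = y·sinθ with sinθ = 0.915663.
The centroid lies 2.4/2 = 1.2 m below the top edge, so y_c = 3.45 + 1.2 = 4.65 m and h_c = 4.65 × 0.915663 = 4.25783 m.
A = 1.1 × 2.4 = 2.64 m².
Resultant F = γ·h_c·A = 12.3606 × 4.25783 × 2.64 = 138.941 kN.
I_c = b·h³/12 = 1.1 × 2.4³/12 = 1.2672 m⁴.
Centre of pressure: y_p = y_c + I_c/(y_c·A) = 4.65 + 1.2672/(4.65 × 2.64) = 4.65 + 0.103226 = 4.75323 m along the plane.
The resultant acts 1.2 + 0.103226 = 1.30323 m (along the plate) below the hinge at the top edge, so the moment about the hinge is M = F × 1.30323 = 138.941 × 1.30323 = 181.072 kN·m.
A normal force at the bottom, 2.4 m from the hinge, must supply this moment: P = 181.072/2.4 = 75.4467 kN.

P ≈ 75.4 kN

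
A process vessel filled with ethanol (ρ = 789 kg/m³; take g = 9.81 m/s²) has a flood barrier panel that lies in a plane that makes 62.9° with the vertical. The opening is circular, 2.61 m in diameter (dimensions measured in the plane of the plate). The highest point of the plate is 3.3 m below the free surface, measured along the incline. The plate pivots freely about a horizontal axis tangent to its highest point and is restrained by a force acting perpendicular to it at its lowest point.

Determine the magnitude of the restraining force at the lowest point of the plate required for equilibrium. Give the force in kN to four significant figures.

γ = ρg = 789 × 9.81 / 1000 = 7.74009 kN/m³.
The plate makes 62.9° with the vertical, i.e. θ = 90° − 62.9° = 27.1° to the horizontal. Measuring y along the incline from the free-surface line, vertical depth h = y·sinθ with sinθ = 0.455545.
The centroid is at the centre, 1.305 m below the top of the plate, so y_c = 3.3 + 1.305 = 4.605 m and h_c = 4.605 × 0.455545 = 2.09778 m.
A = π(1.305)² = 5.35021 m².
Resultant F = γ·h_c·A = 7.74009 × 2.09778 × 5.35021 = 86.8714 kN.
I_c = πr⁴/4 = π × 1.305⁴/4 = 2.27789 m⁴.
Centre of pressure: y_p = y_c + I_c/(y_c·A) = 4.605 + 2.27789/(4.605 × 5.35021) = 4.605 + 0.0924554 = 4.69746 m along the plane.
The resultant acts 1.305 + 0.0924554 = 1.39746 m (along the plate) below the hinge at the top edge, so the moment about the hinge is M = F × 1.39746 = 86.8714 × 1.39746 = 121.399 kN·m.
A normal force at the bottom, 2.61 m from the hinge, must supply this moment: P = 121.399/2.61 = 46.513 kN.

P ≈ 46.51 kN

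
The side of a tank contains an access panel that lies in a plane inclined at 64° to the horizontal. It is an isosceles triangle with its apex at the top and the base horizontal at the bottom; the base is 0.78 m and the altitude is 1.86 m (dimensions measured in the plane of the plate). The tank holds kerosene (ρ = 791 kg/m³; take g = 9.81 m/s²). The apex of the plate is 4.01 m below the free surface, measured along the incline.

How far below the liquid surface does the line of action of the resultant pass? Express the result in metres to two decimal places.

h_p = 4.75 m

γ = ρg = 791 × 9.81 / 1000 = 7.75971 kN/m³.
Let θ = 64° be the plate's angle to the horizontal; measure y along the incline from where the plane meets the free surface. Vertical depth h = y·sinθ with sinθ = 0.898794.
With the apex up, the centroid sits 2h/3 = 2 × 1.86/3 = 1.24 m below the apex, so y_c = 4.01 + 1.24 = 5.25 m and h_c = 5.25 × 0.898794 = 4.71867 m.
A = ½ × 0.78 × 1.86 = 0.7254 m².
Resultant F = γ·h_c·A = 7.75971 × 4.71867 × 0.7254 = 26.5609 kN.
I_c = b·h³/36 = 0.78 × 1.86³/36 = 0.139422 m⁴.
Centre of pressure: y_p = y_c + I_c/(y_c·A) = 5.25 + 0.139422/(5.25 × 0.7254) = 5.25 + 0.0366096 = 5.28661 m along the plane.
Vertically, h_p = y_p·sinθ = 5.28661 × 0.898794 = 4.75157 m.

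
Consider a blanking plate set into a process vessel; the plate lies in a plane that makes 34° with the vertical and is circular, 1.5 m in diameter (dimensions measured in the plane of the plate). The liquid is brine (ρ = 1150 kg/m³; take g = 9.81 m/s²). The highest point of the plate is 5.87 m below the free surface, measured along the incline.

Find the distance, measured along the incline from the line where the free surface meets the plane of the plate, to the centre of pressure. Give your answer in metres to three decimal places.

γ = ρg = 1150 × 9.81 / 1000 = 11.2815 kN/m³.
The plate makes 34° with the vertical, i.e. θ = 90° − 34° = 56° to the horizontal. Measuring y along the incline from the free-surface line, vertical depth h = y·sinθ with sinθ = 0.829038.
The centroid is at the centre, 0.75 m below the top of the plate, so y_c = 5.87 + 0.75 = 6.62 m and h_c = 6.62 × 0.829038 = 5.48823 m.
A = π(0.75)² = 1.76715 m².
Resultant F = γ·h_c·A = 11.2815 × 5.48823 × 1.76715 = 109.414 kN.
I_c = πr⁴/4 = π × 0.75⁴/4 = 0.248505 m⁴.
Centre of pressure: y_p = y_c + I_c/(y_c·A) = 6.62 + 0.248505/(6.62 × 1.76715) = 6.62 + 0.0212424 = 6.64124 m along the plane.

y_p = 6.641 m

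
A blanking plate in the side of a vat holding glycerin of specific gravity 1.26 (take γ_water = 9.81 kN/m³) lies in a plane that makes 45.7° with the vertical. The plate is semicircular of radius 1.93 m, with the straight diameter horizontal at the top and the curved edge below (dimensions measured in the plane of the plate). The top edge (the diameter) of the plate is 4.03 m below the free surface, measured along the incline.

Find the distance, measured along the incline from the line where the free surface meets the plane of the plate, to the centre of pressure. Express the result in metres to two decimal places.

y_p = 4.90 m

γ = 1.26 × 9.81 = 12.3606 kN/m³.
The plate makes 45.7° with the vertical, i.e. θ = 90° − 45.7° = 44.3° to the horizontal. Measuring y along the incline from the free-surface line, vertical depth h = y·sinθ with sinθ = 0.698415.
The centroid of a semicircle lies 4r/(3π) = 0.819117 m from the diameter, here below the top edge, so y_c = 4.03 + 0.819117 = 4.84912 m and h_c = 4.84912 × 0.698415 = 3.3867 m.
A = πr²/2 = π × 1.93²/2 = 5.85106 m².
Resultant F = γ·h_c·A = 12.3606 × 3.3867 × 5.85106 = 244.935 kN.
I_c = (π/8 − 8/(9π))·r⁴ = 0.109757 × 1.93⁴ = 1.52287 m⁴.
Centre of pressure: y_p = y_c + I_c/(y_c·A) = 4.84912 + 1.52287/(4.84912 × 5.85106) = 4.84912 + 0.0536742 = 4.90279 m along the plane.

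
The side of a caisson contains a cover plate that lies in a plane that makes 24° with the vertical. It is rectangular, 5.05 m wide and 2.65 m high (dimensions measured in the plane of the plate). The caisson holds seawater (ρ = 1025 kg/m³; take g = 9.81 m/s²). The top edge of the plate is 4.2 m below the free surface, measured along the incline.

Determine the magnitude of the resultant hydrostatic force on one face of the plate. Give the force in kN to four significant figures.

F ≈ 679.2 kN

γ = ρg = 1025 × 9.81 / 1000 = 10.05525 kN/m³.
The plate makes 24° with the vertical, i.e. θ = 90° − 24° = 66° to the horizontal. Measuring y along the incline from the free-surface line, vertical depth h = y·sinθ with sinθ = 0.913545.
The centroid lies 2.65/2 = 1.325 m below the top edge, so y_c = 4.2 + 1.325 = 5.525 m and h_c = 5.525 × 0.913545 = 5.04734 m.
A = 5.05 × 2.65 = 13.3825 m².
Resultant F = γ·h_c·A = 10.05525 × 5.04734 × 13.3825 = 679.192 kN.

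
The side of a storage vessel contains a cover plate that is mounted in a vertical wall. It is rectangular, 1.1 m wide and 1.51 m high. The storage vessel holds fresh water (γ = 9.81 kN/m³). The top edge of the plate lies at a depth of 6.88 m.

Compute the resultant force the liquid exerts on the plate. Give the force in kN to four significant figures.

F ≈ 124.4 kN

γ = 9.81 kN/m³.
The centroid lies 1.51/2 = 0.755 m below the top edge, so the centroid depth is h_c = 6.88 + 0.755 = 7.635 m.
A = 1.1 × 1.51 = 1.661 m².
Resultant F = γ·h_c·A = 9.81 × 7.635 × 1.661 = 124.408 kN.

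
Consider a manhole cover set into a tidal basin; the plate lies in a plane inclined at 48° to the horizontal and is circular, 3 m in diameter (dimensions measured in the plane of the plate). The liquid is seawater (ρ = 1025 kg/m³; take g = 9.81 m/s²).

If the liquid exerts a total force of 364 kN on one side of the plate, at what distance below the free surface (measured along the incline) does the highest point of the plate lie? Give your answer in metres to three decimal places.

γ = ρg = 1025 × 9.81 / 1000 = 10.05525 kN/m³.
A = π(1.5)² = 7.06858 m².
From F = γ·h_c·A, the centroid depth is h_c = 364/(10.05525 × 7.06858) = 5.12125 m.
Let θ = 48° be the plate's angle to the horizontal; measure y along the incline from where the plane meets the free surface. Vertical depth h = y·sinθ with sinθ = 0.743145.
Along the incline, y_c = h_c/sinθ = 5.12125/0.743145 = 6.89132 m.
The centroid is at the centre, 1.5 m below the top of the plate, so the highest point sits at y_top = 6.89132 − 1.5 = 5.39132 m along the incline.

y_top ≈ 5.391 m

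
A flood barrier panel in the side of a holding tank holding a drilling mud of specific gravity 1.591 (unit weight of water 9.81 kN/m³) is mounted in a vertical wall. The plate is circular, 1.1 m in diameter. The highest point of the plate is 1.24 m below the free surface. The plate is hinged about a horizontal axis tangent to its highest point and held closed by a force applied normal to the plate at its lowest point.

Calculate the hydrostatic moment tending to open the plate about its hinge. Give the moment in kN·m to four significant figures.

γ = 1.591 × 9.81 = 15.60771 kN/m³.
The centroid is at the centre, 0.55 m below the top of the plate, so the centroid depth is h_c = 1.24 + 0.55 = 1.79 m.
A = π(0.55)² = 0.950332 m².
Resultant F = γ·h_c·A = 15.60771 × 1.79 × 0.950332 = 26.5502 kN.
I_c = πr⁴/4 = π × 0.55⁴/4 = 0.0718688 m⁴.
Centre of pressure: y_p = y_c + I_c/(y_c·A) = 1.79 + 0.0718688/(1.79 × 0.950332) = 1.79 + 0.0422486 = 1.83225 m along the plane.
The resultant acts 0.55 + 0.0422486 = 0.592249 m (along the plate) below the hinge at the top edge, so the moment about the hinge is M = F × 0.592249 = 26.5502 × 0.592249 = 15.7243 kN·m.

M ≈ 15.72 kN·m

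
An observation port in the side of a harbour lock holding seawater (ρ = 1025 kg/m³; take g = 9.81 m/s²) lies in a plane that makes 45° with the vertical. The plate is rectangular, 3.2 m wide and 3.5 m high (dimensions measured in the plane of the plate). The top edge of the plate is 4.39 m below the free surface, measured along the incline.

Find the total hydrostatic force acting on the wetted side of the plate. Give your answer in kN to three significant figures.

γ = ρg = 1025 × 9.81 / 1000 = 10.05525 kN/m³.
The plate makes 45° with the vertical, i.e. θ = 90° − 45° = 45° to the horizontal. Measuring y along the incline from the free-surface line, vertical depth h = y·sinθ with sinθ = 0.707107.
The centroid lies 3.5/2 = 1.75 m below the top edge, so y_c = 4.39 + 1.75 = 6.14 m and h_c = 6.14 × 0.707107 = 4.34164 m.
A = 3.2 × 3.5 = 11.2 m².
Resultant F = γ·h_c·A = 10.05525 × 4.34164 × 11.2 = 488.95 kN.

F ≈ 489 kN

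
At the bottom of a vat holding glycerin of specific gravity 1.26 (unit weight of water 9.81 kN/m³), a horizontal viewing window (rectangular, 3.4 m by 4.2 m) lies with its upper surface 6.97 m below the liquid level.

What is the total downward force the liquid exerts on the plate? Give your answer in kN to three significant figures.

γ = 1.26 × 9.81 = 12.3606 kN/m³.
The plate is horizontal, so pressure is uniform at p = γ·h = 12.3606 × 6.97 = 86.1534 kN/m².
A = 3.4 × 4.2 = 14.28 m².
F = p·A = 86.1534 × 14.28 = 1230.27 kN.

F ≈ 1230 kN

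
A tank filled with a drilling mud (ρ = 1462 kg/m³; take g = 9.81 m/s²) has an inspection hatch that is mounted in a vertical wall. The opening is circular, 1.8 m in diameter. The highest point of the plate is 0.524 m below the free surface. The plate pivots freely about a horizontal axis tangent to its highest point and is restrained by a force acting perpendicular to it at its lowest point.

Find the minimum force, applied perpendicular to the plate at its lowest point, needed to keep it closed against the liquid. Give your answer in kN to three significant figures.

γ = ρg = 1462 × 9.81 / 1000 = 14.34222 kN/m³.
The centroid is at the centre, 0.9 m below the top of the plate, so the centroid depth is h_c = 0.524 + 0.9 = 1.424 m.
A = π(0.9)² = 2.54469 m².
Resultant F = γ·h_c·A = 14.34222 × 1.424 × 2.54469 = 51.971 kN.
I_c = πr⁴/4 = π × 0.9⁴/4 = 0.5153 m⁴.
Centre of pressure: y_p = y_c + I_c/(y_c·A) = 1.424 + 0.5153/(1.424 × 2.54469) = 1.424 + 0.142205 = 1.5662 m along the plane.
The resultant acts 0.9 + 0.142205 = 1.04221 m (along the plate) below the hinge at the top edge, so the moment about the hinge is M = F × 1.04221 = 51.971 × 1.04221 = 54.1647 kN·m.
A normal force at the bottom, 1.8 m from the hinge, must supply this moment: P = 54.1647/1.8 = 30.0915 kN.

P ≈ 30.1 kN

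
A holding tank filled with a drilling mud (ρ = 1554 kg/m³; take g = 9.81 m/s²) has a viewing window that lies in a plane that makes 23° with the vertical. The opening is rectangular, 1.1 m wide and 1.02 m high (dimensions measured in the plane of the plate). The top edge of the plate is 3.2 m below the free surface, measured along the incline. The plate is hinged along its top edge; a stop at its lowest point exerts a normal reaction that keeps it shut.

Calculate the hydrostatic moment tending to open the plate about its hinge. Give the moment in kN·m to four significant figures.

M ≈ 31.16 kN·m

γ = ρg = 1554 × 9.81 / 1000 = 15.24474 kN/m³.
The plate makes 23° with the vertical, i.e. θ = 90° − 23° = 67° to the horizontal. Measuring y along the incline from the free-surface line, vertical depth h = y·sinθ with sinθ = 0.920505.
The centroid lies 1.02/2 = 0.51 m below the top edge, so y_c = 3.2 + 0.51 = 3.71 m and h_c = 3.71 × 0.920505 = 3.41507 m.
A = 1.1 × 1.02 = 1.122 m².
Resultant F = γ·h_c·A = 15.24474 × 3.41507 × 1.122 = 58.4134 kN.
I_c = b·h³/12 = 1.1 × 1.02³/12 = 0.0972774 m⁴.
Centre of pressure: y_p = y_c + I_c/(y_c·A) = 3.71 + 0.0972774/(3.71 × 1.122) = 3.71 + 0.0233693 = 3.73337 m along the plane.
The resultant acts 0.51 + 0.0233693 = 0.533369 m (along the plate) below the hinge at the top edge, so the moment about the hinge is M = F × 0.533369 = 58.4134 × 0.533369 = 31.1559 kN·m.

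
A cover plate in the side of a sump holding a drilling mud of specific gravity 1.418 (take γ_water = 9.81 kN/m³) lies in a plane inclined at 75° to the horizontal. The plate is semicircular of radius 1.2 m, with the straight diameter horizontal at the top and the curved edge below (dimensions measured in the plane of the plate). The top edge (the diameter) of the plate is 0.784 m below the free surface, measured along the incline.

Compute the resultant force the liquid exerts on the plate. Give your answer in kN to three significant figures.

γ = 1.418 × 9.81 = 13.91058 kN/m³.
Let θ = 75° be the plate's angle to the horizontal; measure y along the incline from where the plane meets the free surface. Vertical depth h = y·sinθ with sinθ = 0.965926.
The centroid of a semicircle lies 4r/(3π) = 0.509296 m from the diameter, here below the top edge, so y_c = 0.784 + 0.509296 = 1.2933 m and h_c = 1.2933 × 0.965926 = 1.24923 m.
A = πr²/2 = π × 1.2²/2 = 2.26195 m².
Resultant F = γ·h_c·A = 13.91058 × 1.24923 × 2.26195 = 39.3071 kN.

F ≈ 39.3 kN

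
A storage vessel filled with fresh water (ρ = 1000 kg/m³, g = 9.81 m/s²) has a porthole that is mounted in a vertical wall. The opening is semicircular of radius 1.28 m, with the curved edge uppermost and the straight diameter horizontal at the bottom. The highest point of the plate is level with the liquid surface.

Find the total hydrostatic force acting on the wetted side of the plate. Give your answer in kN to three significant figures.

γ = ρg = 1000 × 9.81 = 9810 N/m³ = 9.81 kN/m³.
The centroid lies 4r/(3π) = 0.543249 m above the diameter, so r − 4r/(3π) = 1.28 − 0.543249 = 0.736751 m below the topmost point, so the centroid depth is h_c = 0.736751 m.
A = πr²/2 = π × 1.28²/2 = 2.57359 m².
Resultant F = γ·h_c·A = 9.81 × 0.736751 × 2.57359 = 18.6007 kN.

F ≈ 18.6 kN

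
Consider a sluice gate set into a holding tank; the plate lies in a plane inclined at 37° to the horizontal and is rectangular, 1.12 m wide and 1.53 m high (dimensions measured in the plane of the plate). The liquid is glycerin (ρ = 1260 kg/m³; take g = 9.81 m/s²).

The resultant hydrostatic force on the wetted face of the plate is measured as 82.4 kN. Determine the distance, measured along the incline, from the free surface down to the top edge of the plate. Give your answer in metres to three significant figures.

y_top ≈ 5.70 m

γ = ρg = 1260 × 9.81 / 1000 = 12.3606 kN/m³.
A = 1.12 × 1.53 = 1.7136 m².
From F = γ·h_c·A, the centroid depth is h_c = 82.4/(12.3606 × 1.7136) = 3.89026 m.
Let θ = 37° be the plate's angle to the horizontal; measure y along the incline from where the plane meets the free surface. Vertical depth h = y·sinθ with sinθ = 0.601815.
Along the incline, y_c = h_c/sinθ = 3.89026/0.601815 = 6.46421 m.
The centroid lies 1.53/2 = 0.765 m below the top edge, so the top edge sits at y_top = 6.46421 − 0.765 = 5.69921 m along the incline.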